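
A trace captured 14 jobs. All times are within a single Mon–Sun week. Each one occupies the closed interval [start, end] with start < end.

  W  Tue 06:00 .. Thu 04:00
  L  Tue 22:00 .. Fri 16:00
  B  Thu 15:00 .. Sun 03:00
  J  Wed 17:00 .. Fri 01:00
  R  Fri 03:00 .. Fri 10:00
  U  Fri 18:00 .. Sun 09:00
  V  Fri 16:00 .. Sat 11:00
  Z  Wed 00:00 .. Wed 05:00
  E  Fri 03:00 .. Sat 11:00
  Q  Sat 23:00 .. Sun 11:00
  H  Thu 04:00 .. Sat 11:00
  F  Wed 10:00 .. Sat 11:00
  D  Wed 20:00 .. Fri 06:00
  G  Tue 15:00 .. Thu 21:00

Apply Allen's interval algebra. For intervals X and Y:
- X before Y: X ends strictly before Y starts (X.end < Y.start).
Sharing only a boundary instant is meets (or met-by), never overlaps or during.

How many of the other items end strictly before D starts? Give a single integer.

1

Target D = [Wed 20:00, Fri 06:00].
B [Thu 15:00, Sun 03:00] → overlapped-by → no.
E [Fri 03:00, Sat 11:00] → overlapped-by → no.
F [Wed 10:00, Sat 11:00] → contains → no.
G [Tue 15:00, Thu 21:00] → overlaps → no.
H [Thu 04:00, Sat 11:00] → overlapped-by → no.
J [Wed 17:00, Fri 01:00] → overlaps → no.
L [Tue 22:00, Fri 16:00] → contains → no.
Q [Sat 23:00, Sun 11:00] → after → no.
R [Fri 03:00, Fri 10:00] → overlapped-by → no.
U [Fri 18:00, Sun 09:00] → after → no.
V [Fri 16:00, Sat 11:00] → after → no.
W [Tue 06:00, Thu 04:00] → overlaps → no.
Z [Wed 00:00, Wed 05:00] → before → counts.
Total: 1.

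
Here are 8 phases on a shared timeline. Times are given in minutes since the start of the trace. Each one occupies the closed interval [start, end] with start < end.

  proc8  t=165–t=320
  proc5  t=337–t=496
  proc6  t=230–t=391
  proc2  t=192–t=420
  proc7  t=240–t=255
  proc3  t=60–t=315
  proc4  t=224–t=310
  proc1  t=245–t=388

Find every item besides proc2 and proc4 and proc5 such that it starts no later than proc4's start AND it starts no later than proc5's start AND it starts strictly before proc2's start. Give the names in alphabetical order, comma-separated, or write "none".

proc3, proc8

Conditions: its start is no later than proc4's start (X.start <= t=224) AND its start is no later than proc5's start (X.start <= t=337) AND its start is strictly before proc2's start (X.start < t=192).
proc1: start t=245 <= t=224? ✗; start t=245 <= t=337? ✓; start t=245 < t=192? ✗ → no.
proc3: start t=60 <= t=224? ✓; start t=60 <= t=337? ✓; start t=60 < t=192? ✓ → yes.
proc6: start t=230 <= t=224? ✗; start t=230 <= t=337? ✓; start t=230 < t=192? ✗ → no.
proc7: start t=240 <= t=224? ✗; start t=240 <= t=337? ✓; start t=240 < t=192? ✗ → no.
proc8: start t=165 <= t=224? ✓; start t=165 <= t=337? ✓; start t=165 < t=192? ✓ → yes.
Result: proc3, proc8.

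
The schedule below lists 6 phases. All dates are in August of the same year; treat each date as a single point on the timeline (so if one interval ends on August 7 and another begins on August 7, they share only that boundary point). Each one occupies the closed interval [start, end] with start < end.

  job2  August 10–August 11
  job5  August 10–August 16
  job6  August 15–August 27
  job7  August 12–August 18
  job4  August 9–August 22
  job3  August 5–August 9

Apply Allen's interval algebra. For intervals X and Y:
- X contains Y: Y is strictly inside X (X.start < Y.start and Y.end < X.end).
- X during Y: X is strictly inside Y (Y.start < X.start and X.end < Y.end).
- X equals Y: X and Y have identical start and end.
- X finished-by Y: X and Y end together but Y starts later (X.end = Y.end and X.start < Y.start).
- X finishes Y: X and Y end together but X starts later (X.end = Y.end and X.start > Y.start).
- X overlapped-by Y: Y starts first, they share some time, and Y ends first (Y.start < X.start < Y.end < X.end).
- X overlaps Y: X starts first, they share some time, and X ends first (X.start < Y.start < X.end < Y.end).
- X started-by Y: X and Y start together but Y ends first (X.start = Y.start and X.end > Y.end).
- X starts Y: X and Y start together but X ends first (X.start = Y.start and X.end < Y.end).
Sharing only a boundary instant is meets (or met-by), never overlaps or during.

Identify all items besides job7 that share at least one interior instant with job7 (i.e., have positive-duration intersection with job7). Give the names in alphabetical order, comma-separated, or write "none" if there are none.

Target job7 = [August 12, August 18].
job2 [August 10, August 11] → before → no.
job3 [August 5, August 9] → before → no.
job4 [August 9, August 22] → contains → yes.
job5 [August 10, August 16] → overlaps → yes.
job6 [August 15, August 27] → overlapped-by → yes.
Result: job4, job5, job6.

job4, job5, job6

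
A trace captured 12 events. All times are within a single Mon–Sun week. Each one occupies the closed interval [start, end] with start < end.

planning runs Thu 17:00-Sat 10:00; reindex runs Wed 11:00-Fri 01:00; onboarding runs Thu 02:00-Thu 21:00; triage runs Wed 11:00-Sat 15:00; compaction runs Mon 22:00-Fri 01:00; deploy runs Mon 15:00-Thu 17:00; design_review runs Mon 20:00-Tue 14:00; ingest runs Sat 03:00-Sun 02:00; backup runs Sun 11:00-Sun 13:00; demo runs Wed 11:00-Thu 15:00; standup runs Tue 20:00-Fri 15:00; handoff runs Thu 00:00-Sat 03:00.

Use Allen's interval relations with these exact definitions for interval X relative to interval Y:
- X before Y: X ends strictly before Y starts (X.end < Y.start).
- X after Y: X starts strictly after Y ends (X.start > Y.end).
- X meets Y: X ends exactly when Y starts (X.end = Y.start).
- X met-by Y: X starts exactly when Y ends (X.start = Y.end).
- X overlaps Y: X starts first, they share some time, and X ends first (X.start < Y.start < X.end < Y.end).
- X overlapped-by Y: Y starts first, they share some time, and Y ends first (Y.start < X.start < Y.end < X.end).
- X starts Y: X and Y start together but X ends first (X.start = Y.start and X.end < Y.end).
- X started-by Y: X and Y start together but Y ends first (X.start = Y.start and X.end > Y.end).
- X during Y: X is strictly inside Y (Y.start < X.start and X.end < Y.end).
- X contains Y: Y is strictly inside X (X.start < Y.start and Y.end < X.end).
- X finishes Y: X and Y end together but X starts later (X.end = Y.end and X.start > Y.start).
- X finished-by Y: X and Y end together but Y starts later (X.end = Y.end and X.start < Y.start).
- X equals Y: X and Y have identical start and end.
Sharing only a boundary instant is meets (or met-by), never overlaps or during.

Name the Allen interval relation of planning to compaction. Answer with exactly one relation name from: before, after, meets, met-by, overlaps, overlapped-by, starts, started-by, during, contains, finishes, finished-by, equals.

overlapped-by

planning = [Thu 17:00, Sat 10:00]; compaction = [Mon 22:00, Fri 01:00].
Compare endpoints: planning.start > compaction.start, planning.start < compaction.end, planning.end > compaction.start, planning.end > compaction.end.
That pattern is 'overlapped-by'.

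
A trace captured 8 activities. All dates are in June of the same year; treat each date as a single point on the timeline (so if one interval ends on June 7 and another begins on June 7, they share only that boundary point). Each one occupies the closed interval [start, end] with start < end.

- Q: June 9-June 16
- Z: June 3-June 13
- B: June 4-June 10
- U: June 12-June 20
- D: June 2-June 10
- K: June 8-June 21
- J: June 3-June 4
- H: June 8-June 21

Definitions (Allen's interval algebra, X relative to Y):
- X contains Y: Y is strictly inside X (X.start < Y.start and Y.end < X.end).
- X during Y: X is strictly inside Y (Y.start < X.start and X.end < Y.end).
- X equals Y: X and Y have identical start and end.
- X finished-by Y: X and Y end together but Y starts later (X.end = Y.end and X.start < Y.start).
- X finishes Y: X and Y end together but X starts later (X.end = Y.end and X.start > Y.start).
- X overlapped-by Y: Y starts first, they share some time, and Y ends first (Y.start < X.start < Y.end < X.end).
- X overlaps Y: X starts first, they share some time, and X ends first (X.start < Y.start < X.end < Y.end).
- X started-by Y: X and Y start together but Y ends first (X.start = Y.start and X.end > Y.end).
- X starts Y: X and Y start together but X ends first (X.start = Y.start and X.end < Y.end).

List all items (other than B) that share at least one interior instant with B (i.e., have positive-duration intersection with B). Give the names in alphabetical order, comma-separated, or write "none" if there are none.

D, H, K, Q, Z

Target B = [June 4, June 10].
D [June 2, June 10] → finished-by → yes.
H [June 8, June 21] → overlapped-by → yes.
J [June 3, June 4] → meets → no.
K [June 8, June 21] → overlapped-by → yes.
Q [June 9, June 16] → overlapped-by → yes.
U [June 12, June 20] → after → no.
Z [June 3, June 13] → contains → yes.
Result: D, H, K, Q, Z.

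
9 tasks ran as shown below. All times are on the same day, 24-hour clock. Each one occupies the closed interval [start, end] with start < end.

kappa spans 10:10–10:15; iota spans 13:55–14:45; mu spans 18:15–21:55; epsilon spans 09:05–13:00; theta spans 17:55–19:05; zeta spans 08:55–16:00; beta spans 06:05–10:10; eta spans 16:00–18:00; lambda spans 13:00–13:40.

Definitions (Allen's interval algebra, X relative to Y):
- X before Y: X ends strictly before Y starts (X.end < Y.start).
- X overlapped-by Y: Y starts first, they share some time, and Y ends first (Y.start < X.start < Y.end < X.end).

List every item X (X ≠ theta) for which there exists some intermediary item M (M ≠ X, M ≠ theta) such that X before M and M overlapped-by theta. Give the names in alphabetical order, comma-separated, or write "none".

Target theta = [17:55, 19:05].
Intermediaries M with M overlapped-by theta: mu.
Via mu — items with X before mu: beta, epsilon, eta, iota, kappa, lambda, zeta.
Union: beta, epsilon, eta, iota, kappa, lambda, zeta.

beta, epsilon, eta, iota, kappa, lambda, zeta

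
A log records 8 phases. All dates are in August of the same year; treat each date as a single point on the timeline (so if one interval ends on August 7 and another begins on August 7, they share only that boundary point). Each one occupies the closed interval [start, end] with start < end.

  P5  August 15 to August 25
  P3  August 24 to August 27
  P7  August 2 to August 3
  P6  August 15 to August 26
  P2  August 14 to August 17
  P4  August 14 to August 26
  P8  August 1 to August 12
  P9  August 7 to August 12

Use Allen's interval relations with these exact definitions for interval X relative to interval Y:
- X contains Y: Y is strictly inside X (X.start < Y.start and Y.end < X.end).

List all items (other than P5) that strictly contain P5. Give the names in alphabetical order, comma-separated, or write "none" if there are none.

Target P5 = [August 15, August 25].
P2 [August 14, August 17] → overlaps → no.
P3 [August 24, August 27] → overlapped-by → no.
P4 [August 14, August 26] → contains → yes.
P6 [August 15, August 26] → started-by → no.
P7 [August 2, August 3] → before → no.
P8 [August 1, August 12] → before → no.
P9 [August 7, August 12] → before → no.
Result: P4.

P4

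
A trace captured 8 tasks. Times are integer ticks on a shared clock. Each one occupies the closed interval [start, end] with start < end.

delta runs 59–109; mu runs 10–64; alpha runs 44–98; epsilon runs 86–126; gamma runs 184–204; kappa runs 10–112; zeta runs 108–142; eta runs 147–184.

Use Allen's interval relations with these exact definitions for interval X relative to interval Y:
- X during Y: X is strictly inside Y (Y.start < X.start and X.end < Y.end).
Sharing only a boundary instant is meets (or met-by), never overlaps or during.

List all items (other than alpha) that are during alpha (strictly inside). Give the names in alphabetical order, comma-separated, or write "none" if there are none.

Target alpha = [44, 98].
delta [59, 109] → overlapped-by → no.
epsilon [86, 126] → overlapped-by → no.
eta [147, 184] → after → no.
gamma [184, 204] → after → no.
kappa [10, 112] → contains → no.
mu [10, 64] → overlaps → no.
zeta [108, 142] → after → no.
Result: none.

none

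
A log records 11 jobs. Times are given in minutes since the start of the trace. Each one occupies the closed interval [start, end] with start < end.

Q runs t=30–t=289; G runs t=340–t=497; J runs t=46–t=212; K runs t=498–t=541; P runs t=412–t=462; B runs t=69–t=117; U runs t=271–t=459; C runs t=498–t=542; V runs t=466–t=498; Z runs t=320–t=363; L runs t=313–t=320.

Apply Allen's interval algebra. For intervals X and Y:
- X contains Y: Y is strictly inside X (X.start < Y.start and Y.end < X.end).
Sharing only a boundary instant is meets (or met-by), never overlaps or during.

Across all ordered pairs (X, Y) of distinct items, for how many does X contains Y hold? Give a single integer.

Checking all 110 ordered pairs for relation 'contains'; matching pairs in alphabetical order:
(G, P): G contains P ✓
(J, B): J contains B ✓
(Q, B): Q contains B ✓
(Q, J): Q contains J ✓
(U, L): U contains L ✓
(U, Z): U contains Z ✓
Count: 6.

6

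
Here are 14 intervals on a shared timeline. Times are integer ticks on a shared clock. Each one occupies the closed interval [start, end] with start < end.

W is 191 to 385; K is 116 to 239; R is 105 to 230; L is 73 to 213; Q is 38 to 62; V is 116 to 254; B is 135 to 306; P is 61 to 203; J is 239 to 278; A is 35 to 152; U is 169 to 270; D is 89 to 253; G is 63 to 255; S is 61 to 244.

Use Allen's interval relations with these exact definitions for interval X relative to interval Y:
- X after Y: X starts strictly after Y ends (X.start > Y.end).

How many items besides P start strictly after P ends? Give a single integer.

Target P = [61, 203].
A [35, 152] → overlaps → no.
B [135, 306] → overlapped-by → no.
D [89, 253] → overlapped-by → no.
G [63, 255] → overlapped-by → no.
J [239, 278] → after → counts.
K [116, 239] → overlapped-by → no.
L [73, 213] → overlapped-by → no.
Q [38, 62] → overlaps → no.
R [105, 230] → overlapped-by → no.
S [61, 244] → started-by → no.
U [169, 270] → overlapped-by → no.
V [116, 254] → overlapped-by → no.
W [191, 385] → overlapped-by → no.
Total: 1.

1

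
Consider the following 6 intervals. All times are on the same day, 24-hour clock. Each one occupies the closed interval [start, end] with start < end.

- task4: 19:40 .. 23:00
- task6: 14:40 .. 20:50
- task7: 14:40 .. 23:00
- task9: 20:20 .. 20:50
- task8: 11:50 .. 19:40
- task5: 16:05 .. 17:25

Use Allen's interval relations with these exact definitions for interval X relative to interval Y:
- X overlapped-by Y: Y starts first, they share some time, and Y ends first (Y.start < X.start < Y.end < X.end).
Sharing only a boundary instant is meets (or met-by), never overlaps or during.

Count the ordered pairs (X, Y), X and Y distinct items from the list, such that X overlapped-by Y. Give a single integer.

Checking all 30 ordered pairs for relation 'overlapped-by'; matching pairs in alphabetical order:
(task4, task6): task4 overlapped-by task6 ✓
(task6, task8): task6 overlapped-by task8 ✓
(task7, task8): task7 overlapped-by task8 ✓
Count: 3.

3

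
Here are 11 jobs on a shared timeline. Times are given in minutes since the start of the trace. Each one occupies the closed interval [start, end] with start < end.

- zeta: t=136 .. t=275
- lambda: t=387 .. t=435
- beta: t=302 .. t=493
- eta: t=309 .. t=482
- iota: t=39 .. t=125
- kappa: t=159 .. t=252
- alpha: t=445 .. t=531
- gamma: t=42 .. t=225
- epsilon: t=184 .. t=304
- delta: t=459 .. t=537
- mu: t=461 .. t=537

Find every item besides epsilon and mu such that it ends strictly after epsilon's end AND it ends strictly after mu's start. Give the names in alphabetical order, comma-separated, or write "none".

Conditions: its end is strictly after epsilon's end (X.end > t=304) AND its end is strictly after mu's start (X.end > t=461).
alpha: end t=531 > t=304? ✓; end t=531 > t=461? ✓ → yes.
beta: end t=493 > t=304? ✓; end t=493 > t=461? ✓ → yes.
delta: end t=537 > t=304? ✓; end t=537 > t=461? ✓ → yes.
eta: end t=482 > t=304? ✓; end t=482 > t=461? ✓ → yes.
gamma: end t=225 > t=304? ✗; end t=225 > t=461? ✗ → no.
iota: end t=125 > t=304? ✗; end t=125 > t=461? ✗ → no.
kappa: end t=252 > t=304? ✗; end t=252 > t=461? ✗ → no.
lambda: end t=435 > t=304? ✓; end t=435 > t=461? ✗ → no.
zeta: end t=275 > t=304? ✗; end t=275 > t=461? ✗ → no.
Result: alpha, beta, delta, eta.

alpha, beta, delta, eta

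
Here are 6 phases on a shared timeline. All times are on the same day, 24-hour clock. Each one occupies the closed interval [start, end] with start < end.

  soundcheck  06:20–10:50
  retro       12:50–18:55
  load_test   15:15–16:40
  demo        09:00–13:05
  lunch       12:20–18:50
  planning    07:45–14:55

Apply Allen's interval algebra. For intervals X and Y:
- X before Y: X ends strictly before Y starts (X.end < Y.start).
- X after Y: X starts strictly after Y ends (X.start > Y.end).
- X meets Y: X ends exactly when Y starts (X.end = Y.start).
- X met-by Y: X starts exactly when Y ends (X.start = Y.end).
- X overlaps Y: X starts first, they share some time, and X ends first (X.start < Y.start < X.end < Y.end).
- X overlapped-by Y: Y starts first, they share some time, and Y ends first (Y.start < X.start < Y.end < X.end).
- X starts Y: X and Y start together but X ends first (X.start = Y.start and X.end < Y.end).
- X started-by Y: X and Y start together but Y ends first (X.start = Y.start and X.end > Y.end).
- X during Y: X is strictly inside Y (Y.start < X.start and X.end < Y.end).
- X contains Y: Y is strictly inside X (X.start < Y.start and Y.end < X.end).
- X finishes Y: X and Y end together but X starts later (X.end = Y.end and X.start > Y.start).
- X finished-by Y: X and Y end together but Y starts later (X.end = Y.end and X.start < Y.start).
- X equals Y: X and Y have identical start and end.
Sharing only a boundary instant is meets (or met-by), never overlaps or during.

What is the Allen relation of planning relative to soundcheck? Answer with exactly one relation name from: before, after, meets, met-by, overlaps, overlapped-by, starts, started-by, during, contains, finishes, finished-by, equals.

overlapped-by

planning = [07:45, 14:55]; soundcheck = [06:20, 10:50].
Compare endpoints: planning.start > soundcheck.start, planning.start < soundcheck.end, planning.end > soundcheck.start, planning.end > soundcheck.end.
That pattern is 'overlapped-by'.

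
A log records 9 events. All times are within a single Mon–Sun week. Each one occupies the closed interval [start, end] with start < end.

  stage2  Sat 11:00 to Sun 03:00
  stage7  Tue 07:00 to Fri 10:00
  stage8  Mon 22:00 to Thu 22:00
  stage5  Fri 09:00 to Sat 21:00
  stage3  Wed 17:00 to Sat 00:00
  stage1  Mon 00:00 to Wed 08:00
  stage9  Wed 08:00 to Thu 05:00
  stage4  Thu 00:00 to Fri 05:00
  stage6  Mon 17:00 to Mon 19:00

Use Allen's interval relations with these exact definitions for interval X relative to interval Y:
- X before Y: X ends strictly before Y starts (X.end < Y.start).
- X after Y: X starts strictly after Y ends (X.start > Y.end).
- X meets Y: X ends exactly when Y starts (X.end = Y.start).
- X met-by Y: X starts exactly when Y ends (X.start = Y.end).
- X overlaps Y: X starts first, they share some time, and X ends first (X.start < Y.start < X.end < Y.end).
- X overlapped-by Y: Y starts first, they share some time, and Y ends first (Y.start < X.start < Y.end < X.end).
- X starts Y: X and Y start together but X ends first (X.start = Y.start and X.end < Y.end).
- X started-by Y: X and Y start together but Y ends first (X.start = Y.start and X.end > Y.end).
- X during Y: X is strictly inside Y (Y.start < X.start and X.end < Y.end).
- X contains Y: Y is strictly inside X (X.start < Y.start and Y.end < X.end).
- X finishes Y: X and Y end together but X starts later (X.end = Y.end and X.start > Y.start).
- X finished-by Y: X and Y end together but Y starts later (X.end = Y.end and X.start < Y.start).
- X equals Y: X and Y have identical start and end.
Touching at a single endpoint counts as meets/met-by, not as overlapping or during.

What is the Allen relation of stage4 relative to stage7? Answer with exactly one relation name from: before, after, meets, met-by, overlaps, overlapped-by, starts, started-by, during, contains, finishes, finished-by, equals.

stage4 = [Thu 00:00, Fri 05:00]; stage7 = [Tue 07:00, Fri 10:00].
Compare endpoints: stage4.start > stage7.start, stage4.start < stage7.end, stage4.end > stage7.start, stage4.end < stage7.end.
That pattern is 'during'.

during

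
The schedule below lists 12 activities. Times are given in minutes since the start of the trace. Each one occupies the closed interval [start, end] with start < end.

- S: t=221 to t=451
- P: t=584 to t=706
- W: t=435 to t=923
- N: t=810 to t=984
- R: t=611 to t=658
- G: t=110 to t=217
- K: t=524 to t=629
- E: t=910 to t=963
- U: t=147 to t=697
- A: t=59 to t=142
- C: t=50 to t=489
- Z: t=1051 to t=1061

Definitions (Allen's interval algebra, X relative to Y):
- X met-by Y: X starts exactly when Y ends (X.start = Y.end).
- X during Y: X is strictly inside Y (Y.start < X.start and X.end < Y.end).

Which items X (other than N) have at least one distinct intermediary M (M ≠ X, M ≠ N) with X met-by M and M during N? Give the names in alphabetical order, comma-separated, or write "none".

Target N = [t=810, t=984].
Intermediaries M with M during N: E.
Via E — items with X met-by E: none.
Union: none.

none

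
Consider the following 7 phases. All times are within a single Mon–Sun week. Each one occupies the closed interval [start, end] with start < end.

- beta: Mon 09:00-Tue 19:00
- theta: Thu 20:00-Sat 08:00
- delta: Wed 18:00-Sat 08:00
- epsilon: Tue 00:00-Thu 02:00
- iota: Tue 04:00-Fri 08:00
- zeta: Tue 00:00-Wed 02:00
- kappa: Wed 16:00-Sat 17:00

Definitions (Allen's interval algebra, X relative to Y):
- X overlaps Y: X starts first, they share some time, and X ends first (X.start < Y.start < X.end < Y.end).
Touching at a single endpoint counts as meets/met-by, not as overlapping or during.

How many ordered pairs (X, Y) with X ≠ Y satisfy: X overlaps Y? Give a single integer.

Checking all 42 ordered pairs for relation 'overlaps'; matching pairs in alphabetical order:
(beta, epsilon): beta overlaps epsilon ✓
(beta, iota): beta overlaps iota ✓
(beta, zeta): beta overlaps zeta ✓
(epsilon, delta): epsilon overlaps delta ✓
(epsilon, iota): epsilon overlaps iota ✓
(epsilon, kappa): epsilon overlaps kappa ✓
(iota, delta): iota overlaps delta ✓
(iota, kappa): iota overlaps kappa ✓
(iota, theta): iota overlaps theta ✓
(zeta, iota): zeta overlaps iota ✓
Count: 10.

10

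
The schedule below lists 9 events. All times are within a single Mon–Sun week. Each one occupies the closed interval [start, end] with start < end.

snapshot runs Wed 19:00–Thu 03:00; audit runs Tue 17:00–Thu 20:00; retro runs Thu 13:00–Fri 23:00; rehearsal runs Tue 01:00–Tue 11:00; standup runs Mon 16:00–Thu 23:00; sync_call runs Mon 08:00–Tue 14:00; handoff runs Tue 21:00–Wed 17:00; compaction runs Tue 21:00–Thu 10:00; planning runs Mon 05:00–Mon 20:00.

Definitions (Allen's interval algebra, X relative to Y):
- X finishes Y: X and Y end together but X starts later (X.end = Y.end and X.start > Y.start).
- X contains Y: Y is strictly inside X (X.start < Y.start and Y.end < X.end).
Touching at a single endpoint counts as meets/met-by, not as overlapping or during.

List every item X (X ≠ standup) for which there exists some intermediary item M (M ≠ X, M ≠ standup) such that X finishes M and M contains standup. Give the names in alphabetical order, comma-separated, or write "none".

none

Target standup = [Mon 16:00, Thu 23:00].
Intermediaries M with M contains standup: none.
Union: none.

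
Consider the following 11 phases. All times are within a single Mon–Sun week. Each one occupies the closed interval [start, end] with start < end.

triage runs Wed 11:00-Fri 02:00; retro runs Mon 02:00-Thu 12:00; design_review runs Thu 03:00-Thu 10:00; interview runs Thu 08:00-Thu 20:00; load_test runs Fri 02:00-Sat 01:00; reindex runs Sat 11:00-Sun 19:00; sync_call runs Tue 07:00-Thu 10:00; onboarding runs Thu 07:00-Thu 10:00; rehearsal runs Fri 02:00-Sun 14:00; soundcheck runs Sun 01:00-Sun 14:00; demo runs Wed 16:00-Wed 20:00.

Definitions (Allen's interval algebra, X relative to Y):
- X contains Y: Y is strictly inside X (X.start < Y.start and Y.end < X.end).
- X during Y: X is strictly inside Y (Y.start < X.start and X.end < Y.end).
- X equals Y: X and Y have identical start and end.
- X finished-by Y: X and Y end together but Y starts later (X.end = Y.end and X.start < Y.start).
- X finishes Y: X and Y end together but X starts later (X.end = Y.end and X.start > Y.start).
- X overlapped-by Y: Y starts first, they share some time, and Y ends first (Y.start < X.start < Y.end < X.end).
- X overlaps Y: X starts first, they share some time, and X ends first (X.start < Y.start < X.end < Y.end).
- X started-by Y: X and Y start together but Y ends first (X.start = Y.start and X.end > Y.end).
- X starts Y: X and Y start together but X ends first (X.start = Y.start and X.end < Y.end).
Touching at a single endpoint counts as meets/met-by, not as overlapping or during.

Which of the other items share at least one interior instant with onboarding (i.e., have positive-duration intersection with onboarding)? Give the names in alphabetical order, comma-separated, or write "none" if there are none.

Target onboarding = [Thu 07:00, Thu 10:00].
demo [Wed 16:00, Wed 20:00] → before → no.
design_review [Thu 03:00, Thu 10:00] → finished-by → yes.
interview [Thu 08:00, Thu 20:00] → overlapped-by → yes.
load_test [Fri 02:00, Sat 01:00] → after → no.
rehearsal [Fri 02:00, Sun 14:00] → after → no.
reindex [Sat 11:00, Sun 19:00] → after → no.
retro [Mon 02:00, Thu 12:00] → contains → yes.
soundcheck [Sun 01:00, Sun 14:00] → after → no.
sync_call [Tue 07:00, Thu 10:00] → finished-by → yes.
triage [Wed 11:00, Fri 02:00] → contains → yes.
Result: design_review, interview, retro, sync_call, triage.

design_review, interview, retro, sync_call, triage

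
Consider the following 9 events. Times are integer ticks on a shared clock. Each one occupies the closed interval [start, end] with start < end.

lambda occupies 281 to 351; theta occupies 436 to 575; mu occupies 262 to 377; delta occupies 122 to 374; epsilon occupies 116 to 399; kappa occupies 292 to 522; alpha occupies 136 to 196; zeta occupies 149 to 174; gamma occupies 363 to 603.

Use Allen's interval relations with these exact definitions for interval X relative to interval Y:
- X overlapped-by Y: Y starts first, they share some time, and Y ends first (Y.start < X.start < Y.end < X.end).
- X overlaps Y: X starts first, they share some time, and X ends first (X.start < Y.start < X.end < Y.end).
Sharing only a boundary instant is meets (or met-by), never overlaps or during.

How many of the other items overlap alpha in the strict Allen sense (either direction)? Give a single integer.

Target alpha = [136, 196].
delta [122, 374] → contains → no.
epsilon [116, 399] → contains → no.
gamma [363, 603] → after → no.
kappa [292, 522] → after → no.
lambda [281, 351] → after → no.
mu [262, 377] → after → no.
theta [436, 575] → after → no.
zeta [149, 174] → during → no.
Total: 0.

0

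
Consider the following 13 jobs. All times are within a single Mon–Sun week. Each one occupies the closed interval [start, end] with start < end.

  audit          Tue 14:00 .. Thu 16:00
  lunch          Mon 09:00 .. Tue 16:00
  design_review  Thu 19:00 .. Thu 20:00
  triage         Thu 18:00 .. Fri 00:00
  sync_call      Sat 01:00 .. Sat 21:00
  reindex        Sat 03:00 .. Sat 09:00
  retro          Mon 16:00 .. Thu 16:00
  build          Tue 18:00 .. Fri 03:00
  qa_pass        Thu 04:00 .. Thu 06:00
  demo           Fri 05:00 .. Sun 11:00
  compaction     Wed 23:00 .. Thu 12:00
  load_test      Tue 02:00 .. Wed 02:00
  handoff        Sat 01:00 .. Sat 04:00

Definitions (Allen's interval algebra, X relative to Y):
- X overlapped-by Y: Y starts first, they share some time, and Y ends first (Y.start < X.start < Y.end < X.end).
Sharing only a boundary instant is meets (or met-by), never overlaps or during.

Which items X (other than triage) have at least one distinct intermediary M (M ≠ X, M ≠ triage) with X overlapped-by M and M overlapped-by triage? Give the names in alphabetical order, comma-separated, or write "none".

Target triage = [Thu 18:00, Fri 00:00].
Intermediaries M with M overlapped-by triage: none.
Union: none.

none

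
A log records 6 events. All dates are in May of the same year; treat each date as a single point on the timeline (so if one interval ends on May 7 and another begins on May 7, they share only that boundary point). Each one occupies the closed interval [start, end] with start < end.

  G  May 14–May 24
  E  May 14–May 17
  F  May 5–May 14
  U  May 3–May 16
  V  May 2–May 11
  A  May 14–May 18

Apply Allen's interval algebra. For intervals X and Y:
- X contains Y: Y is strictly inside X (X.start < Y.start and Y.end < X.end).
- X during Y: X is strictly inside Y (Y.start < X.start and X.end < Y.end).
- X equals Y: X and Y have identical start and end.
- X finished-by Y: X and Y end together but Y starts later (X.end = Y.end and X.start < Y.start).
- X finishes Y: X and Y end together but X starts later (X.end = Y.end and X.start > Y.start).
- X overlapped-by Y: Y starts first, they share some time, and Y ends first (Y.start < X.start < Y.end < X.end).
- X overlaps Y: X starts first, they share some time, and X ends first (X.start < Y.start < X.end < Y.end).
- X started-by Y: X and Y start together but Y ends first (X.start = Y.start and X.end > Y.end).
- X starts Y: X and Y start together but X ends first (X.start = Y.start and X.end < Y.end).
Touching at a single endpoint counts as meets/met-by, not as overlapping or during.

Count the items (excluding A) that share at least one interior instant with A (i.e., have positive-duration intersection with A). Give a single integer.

Target A = [May 14, May 18].
E [May 14, May 17] → starts → counts.
F [May 5, May 14] → meets → no.
G [May 14, May 24] → started-by → counts.
U [May 3, May 16] → overlaps → counts.
V [May 2, May 11] → before → no.
Total: 3.

3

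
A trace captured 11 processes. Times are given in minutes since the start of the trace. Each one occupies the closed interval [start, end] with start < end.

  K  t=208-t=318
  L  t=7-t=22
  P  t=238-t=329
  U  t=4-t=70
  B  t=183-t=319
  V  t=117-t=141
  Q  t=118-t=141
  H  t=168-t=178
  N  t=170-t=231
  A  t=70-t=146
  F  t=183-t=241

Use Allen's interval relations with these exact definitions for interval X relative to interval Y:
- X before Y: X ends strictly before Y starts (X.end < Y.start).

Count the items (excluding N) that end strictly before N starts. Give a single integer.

Target N = [t=170, t=231].
A [t=70, t=146] → before → counts.
B [t=183, t=319] → overlapped-by → no.
F [t=183, t=241] → overlapped-by → no.
H [t=168, t=178] → overlaps → no.
K [t=208, t=318] → overlapped-by → no.
L [t=7, t=22] → before → counts.
P [t=238, t=329] → after → no.
Q [t=118, t=141] → before → counts.
U [t=4, t=70] → before → counts.
V [t=117, t=141] → before → counts.
Total: 5.

5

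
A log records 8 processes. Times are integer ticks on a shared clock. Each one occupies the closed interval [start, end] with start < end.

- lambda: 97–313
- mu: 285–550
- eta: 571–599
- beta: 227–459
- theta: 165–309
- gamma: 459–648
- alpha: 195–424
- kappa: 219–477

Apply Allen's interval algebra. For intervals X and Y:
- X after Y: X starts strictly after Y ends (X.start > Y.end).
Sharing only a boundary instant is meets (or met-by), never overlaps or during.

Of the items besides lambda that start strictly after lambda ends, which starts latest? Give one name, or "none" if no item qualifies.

Target lambda = [97, 313].
alpha [195, 424] → overlapped-by → excluded.
beta [227, 459] → overlapped-by → excluded.
eta [571, 599] → after → candidate.
gamma [459, 648] → after → candidate.
kappa [219, 477] → overlapped-by → excluded.
mu [285, 550] → overlapped-by → excluded.
theta [165, 309] → during → excluded.
Among candidates, latest start is 571 → eta.

eta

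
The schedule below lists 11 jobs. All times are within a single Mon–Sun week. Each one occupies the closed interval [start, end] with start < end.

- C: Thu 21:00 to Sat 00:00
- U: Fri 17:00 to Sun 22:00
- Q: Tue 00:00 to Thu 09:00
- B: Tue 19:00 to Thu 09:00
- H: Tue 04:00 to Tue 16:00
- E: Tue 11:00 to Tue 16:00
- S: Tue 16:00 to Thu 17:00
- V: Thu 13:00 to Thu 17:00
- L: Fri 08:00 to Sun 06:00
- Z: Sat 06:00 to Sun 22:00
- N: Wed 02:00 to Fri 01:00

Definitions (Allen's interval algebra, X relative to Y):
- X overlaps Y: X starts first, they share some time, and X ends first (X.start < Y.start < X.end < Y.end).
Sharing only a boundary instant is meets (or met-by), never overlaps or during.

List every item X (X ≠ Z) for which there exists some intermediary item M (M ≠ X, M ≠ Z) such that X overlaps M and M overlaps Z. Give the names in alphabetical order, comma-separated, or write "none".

C

Target Z = [Sat 06:00, Sun 22:00].
Intermediaries M with M overlaps Z: L.
Via L — items with X overlaps L: C.
Union: C.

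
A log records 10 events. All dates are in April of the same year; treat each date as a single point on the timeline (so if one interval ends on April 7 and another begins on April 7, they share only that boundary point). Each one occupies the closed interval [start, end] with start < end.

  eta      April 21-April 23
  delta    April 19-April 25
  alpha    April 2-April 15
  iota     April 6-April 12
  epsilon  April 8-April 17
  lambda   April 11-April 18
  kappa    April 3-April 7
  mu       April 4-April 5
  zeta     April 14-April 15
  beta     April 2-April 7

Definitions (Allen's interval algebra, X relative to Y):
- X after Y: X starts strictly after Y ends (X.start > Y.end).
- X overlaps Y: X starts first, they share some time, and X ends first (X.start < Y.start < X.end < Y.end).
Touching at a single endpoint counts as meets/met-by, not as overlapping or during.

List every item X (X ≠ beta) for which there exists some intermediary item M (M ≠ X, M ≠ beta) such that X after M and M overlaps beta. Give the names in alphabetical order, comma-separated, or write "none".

none

Target beta = [April 2, April 7].
Intermediaries M with M overlaps beta: none.
Union: none.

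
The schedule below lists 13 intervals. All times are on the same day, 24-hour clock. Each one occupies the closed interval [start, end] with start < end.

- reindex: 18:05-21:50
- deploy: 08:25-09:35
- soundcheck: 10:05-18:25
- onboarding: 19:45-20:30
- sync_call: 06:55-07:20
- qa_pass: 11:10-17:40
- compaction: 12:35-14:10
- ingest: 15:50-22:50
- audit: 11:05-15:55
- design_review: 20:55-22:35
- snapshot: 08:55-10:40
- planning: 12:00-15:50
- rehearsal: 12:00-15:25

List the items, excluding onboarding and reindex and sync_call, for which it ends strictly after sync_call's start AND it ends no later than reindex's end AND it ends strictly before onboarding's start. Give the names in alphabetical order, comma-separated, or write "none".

Conditions: its end is strictly after sync_call's start (X.end > 06:55) AND its end is no later than reindex's end (X.end <= 21:50) AND its end is strictly before onboarding's start (X.end < 19:45).
audit: end 15:55 > 06:55? ✓; end 15:55 <= 21:50? ✓; end 15:55 < 19:45? ✓ → yes.
compaction: end 14:10 > 06:55? ✓; end 14:10 <= 21:50? ✓; end 14:10 < 19:45? ✓ → yes.
deploy: end 09:35 > 06:55? ✓; end 09:35 <= 21:50? ✓; end 09:35 < 19:45? ✓ → yes.
design_review: end 22:35 > 06:55? ✓; end 22:35 <= 21:50? ✗; end 22:35 < 19:45? ✗ → no.
ingest: end 22:50 > 06:55? ✓; end 22:50 <= 21:50? ✗; end 22:50 < 19:45? ✗ → no.
planning: end 15:50 > 06:55? ✓; end 15:50 <= 21:50? ✓; end 15:50 < 19:45? ✓ → yes.
qa_pass: end 17:40 > 06:55? ✓; end 17:40 <= 21:50? ✓; end 17:40 < 19:45? ✓ → yes.
rehearsal: end 15:25 > 06:55? ✓; end 15:25 <= 21:50? ✓; end 15:25 < 19:45? ✓ → yes.
snapshot: end 10:40 > 06:55? ✓; end 10:40 <= 21:50? ✓; end 10:40 < 19:45? ✓ → yes.
soundcheck: end 18:25 > 06:55? ✓; end 18:25 <= 21:50? ✓; end 18:25 < 19:45? ✓ → yes.
Result: audit, compaction, deploy, planning, qa_pass, rehearsal, snapshot, soundcheck.

audit, compaction, deploy, planning, qa_pass, rehearsal, snapshot, soundcheck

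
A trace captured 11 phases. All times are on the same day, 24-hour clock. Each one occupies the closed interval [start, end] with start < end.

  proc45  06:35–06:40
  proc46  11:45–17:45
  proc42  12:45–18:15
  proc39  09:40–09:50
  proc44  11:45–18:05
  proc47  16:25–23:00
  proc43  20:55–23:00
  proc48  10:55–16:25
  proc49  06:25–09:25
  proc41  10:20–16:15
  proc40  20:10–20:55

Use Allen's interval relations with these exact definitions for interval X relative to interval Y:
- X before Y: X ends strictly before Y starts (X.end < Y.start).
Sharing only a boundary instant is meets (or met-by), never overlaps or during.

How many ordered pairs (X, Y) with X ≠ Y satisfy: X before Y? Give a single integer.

37

Checking all 110 ordered pairs for relation 'before'; matching pairs in alphabetical order:
(proc39, proc40): proc39 before proc40 ✓
(proc39, proc41): proc39 before proc41 ✓
(proc39, proc42): proc39 before proc42 ✓
(proc39, proc43): proc39 before proc43 ✓
(proc39, proc44): proc39 before proc44 ✓
(proc39, proc46): proc39 before proc46 ✓
(proc39, proc47): proc39 before proc47 ✓
(proc39, proc48): proc39 before proc48 ✓
(proc41, proc40): proc41 before proc40 ✓
(proc41, proc43): proc41 before proc43 ✓
(proc41, proc47): proc41 before proc47 ✓
(proc42, proc40): proc42 before proc40 ✓
(proc42, proc43): proc42 before proc43 ✓
(proc44, proc40): proc44 before proc40 ✓
(proc44, proc43): proc44 before proc43 ✓
(proc45, proc39): proc45 before proc39 ✓
(proc45, proc40): proc45 before proc40 ✓
(proc45, proc41): proc45 before proc41 ✓
(proc45, proc42): proc45 before proc42 ✓
(proc45, proc43): proc45 before proc43 ✓
(proc45, proc44): proc45 before proc44 ✓
(proc45, proc46): proc45 before proc46 ✓
(proc45, proc47): proc45 before proc47 ✓
(proc45, proc48): proc45 before proc48 ✓
... plus 13 further pairs not listed.
Count: 37.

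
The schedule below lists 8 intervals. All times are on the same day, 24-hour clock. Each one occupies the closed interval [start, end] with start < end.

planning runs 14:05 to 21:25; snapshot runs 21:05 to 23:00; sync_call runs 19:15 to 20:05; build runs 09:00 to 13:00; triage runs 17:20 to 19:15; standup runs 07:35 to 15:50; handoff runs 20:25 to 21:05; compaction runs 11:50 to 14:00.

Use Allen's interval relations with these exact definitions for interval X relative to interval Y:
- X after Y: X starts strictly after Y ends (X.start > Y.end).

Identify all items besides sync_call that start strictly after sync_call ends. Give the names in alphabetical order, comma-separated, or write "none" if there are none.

handoff, snapshot

Target sync_call = [19:15, 20:05].
build [09:00, 13:00] → before → no.
compaction [11:50, 14:00] → before → no.
handoff [20:25, 21:05] → after → yes.
planning [14:05, 21:25] → contains → no.
snapshot [21:05, 23:00] → after → yes.
standup [07:35, 15:50] → before → no.
triage [17:20, 19:15] → meets → no.
Result: handoff, snapshot.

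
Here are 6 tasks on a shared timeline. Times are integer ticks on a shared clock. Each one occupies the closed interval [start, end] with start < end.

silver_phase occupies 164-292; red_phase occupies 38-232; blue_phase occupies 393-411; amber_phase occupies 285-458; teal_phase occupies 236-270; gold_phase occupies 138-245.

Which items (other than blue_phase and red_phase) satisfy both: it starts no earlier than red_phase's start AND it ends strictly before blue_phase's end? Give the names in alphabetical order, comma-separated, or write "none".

Conditions: its start is no earlier than red_phase's start (X.start >= 38) AND its end is strictly before blue_phase's end (X.end < 411).
amber_phase: start 285 >= 38? ✓; end 458 < 411? ✗ → no.
gold_phase: start 138 >= 38? ✓; end 245 < 411? ✓ → yes.
silver_phase: start 164 >= 38? ✓; end 292 < 411? ✓ → yes.
teal_phase: start 236 >= 38? ✓; end 270 < 411? ✓ → yes.
Result: gold_phase, silver_phase, teal_phase.

gold_phase, silver_phase, teal_phase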